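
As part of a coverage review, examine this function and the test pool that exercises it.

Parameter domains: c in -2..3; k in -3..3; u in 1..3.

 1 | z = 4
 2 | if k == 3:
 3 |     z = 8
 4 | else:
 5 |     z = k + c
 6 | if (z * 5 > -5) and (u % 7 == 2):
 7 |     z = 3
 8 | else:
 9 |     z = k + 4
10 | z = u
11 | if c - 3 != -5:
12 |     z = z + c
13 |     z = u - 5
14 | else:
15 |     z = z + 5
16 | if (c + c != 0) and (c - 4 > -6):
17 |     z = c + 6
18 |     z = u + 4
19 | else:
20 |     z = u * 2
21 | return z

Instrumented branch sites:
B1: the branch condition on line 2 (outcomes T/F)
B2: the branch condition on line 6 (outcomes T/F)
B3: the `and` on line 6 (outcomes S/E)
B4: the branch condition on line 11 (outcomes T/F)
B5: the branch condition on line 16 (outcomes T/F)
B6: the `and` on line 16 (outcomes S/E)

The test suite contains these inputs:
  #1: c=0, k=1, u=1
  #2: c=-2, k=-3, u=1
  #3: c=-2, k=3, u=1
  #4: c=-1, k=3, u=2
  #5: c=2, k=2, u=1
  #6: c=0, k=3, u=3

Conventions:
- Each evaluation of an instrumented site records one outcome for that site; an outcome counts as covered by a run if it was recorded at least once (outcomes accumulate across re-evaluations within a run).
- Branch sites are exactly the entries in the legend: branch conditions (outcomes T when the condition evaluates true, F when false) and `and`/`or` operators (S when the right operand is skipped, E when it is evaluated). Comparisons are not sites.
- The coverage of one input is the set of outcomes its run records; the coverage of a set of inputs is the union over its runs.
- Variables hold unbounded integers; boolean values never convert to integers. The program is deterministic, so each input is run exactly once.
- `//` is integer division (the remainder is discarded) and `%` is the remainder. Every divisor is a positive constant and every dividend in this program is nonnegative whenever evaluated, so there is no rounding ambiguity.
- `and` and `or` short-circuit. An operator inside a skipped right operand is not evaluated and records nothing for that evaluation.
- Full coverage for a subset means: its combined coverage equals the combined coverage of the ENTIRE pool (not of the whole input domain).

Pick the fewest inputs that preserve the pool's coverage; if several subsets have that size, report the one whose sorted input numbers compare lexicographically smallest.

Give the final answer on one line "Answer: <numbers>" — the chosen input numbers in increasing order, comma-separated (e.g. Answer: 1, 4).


run #1 (c=0, k=1, u=1) records B1=F, B2=F, B3=E, B4=T, B5=F, B6=S
run #2 (c=-2, k=-3, u=1) records B1=F, B2=F, B3=S, B4=F, B5=F, B6=E
run #3 (c=-2, k=3, u=1) records B1=T, B2=F, B3=E, B4=F, B5=F, B6=E
run #4 (c=-1, k=3, u=2) records B1=T, B2=T, B3=E, B4=T, B5=T, B6=E
run #5 (c=2, k=2, u=1) records B1=F, B2=F, B3=E, B4=T, B5=T, B6=E
run #6 (c=0, k=3, u=3) records B1=T, B2=F, B3=E, B4=T, B5=F, B6=S
the full pool covers 12 outcomes: B1=T, B1=F, B2=T, B2=F, B3=S, B3=E, B4=T, B4=F, B5=T, B5=F, B6=S, B6=E
size 1 is not enough: best union over all size-1 subsets is 6/12
size 2 is not enough: best union over all size-2 subsets is 11/12
size 3: inputs {1, 2, 4} cover all 12 outcomes, and no lexicographically smaller subset of this size does
Answer: 1, 2, 4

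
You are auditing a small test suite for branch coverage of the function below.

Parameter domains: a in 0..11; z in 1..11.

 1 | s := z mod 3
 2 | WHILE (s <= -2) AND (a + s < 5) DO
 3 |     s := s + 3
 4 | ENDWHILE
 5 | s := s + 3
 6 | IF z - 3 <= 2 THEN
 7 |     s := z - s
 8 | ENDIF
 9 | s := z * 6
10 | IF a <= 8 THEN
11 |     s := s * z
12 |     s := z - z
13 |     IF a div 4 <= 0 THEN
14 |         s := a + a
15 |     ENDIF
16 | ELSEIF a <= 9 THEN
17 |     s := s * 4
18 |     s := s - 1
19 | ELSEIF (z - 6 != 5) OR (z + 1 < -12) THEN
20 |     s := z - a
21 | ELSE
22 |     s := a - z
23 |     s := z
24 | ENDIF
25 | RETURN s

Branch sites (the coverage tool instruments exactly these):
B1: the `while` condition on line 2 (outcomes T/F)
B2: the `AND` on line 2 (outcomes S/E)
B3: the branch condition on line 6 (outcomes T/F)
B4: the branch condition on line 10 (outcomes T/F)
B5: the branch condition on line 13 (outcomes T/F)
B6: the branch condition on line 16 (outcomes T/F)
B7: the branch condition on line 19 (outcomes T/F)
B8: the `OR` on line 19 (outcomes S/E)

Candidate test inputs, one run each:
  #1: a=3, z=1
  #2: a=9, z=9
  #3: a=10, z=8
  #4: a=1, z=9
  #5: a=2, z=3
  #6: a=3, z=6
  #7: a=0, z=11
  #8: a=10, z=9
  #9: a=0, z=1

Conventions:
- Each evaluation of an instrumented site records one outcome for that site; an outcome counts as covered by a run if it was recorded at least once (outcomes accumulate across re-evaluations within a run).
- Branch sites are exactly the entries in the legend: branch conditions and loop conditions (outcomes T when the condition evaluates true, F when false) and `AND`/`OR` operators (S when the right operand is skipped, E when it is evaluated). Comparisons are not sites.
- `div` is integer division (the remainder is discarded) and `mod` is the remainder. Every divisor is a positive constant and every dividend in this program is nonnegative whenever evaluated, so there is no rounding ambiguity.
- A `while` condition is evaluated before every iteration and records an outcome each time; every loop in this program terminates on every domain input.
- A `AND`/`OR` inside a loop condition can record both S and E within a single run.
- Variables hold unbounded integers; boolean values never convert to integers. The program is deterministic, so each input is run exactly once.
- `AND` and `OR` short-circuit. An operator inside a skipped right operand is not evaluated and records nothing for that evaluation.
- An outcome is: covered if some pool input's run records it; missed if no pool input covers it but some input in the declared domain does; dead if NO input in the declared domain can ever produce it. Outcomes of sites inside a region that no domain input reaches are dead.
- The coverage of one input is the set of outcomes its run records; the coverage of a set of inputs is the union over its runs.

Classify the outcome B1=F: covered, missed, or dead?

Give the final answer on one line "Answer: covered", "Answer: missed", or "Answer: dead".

B1=F is recorded by pool input(s) 1, 2, 3, 4, 5, 6, 7, 8, 9 -> covered

Answer: covered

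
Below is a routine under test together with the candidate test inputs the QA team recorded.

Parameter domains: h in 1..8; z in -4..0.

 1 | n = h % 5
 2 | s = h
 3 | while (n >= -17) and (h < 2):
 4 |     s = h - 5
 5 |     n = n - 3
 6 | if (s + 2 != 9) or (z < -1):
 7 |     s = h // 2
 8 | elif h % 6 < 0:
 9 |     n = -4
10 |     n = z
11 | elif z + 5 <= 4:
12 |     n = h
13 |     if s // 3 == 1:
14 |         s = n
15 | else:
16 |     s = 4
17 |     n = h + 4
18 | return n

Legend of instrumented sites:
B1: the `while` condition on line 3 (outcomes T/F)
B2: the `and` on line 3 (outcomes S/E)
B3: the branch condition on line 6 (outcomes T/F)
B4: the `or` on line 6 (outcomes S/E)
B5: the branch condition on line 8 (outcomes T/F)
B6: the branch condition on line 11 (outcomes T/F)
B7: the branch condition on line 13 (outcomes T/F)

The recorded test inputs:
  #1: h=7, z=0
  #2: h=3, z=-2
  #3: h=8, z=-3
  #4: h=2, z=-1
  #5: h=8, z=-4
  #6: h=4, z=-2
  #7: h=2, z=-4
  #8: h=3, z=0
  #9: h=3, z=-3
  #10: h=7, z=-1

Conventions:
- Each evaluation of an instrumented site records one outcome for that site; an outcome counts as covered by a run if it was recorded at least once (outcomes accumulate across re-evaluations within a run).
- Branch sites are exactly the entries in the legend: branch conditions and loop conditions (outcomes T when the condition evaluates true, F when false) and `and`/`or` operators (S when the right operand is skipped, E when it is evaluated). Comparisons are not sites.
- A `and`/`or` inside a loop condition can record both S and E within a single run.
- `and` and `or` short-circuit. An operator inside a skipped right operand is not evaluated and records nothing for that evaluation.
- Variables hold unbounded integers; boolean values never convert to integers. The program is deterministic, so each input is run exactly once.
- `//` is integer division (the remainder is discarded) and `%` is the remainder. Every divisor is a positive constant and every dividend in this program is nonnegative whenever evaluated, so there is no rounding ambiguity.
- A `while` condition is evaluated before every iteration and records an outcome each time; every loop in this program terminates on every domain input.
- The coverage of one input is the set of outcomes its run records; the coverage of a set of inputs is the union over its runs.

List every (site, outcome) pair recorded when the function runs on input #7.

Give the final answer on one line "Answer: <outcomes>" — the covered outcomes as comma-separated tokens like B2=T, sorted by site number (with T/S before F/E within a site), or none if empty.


Running input #7 (h=2, z=-4), event by event:
  B2->E, B1->F, B4->S, B3->T
distinct outcomes covered: B1=F, B2=E, B3=T, B4=S
Answer: B1=F, B2=E, B3=T, B4=S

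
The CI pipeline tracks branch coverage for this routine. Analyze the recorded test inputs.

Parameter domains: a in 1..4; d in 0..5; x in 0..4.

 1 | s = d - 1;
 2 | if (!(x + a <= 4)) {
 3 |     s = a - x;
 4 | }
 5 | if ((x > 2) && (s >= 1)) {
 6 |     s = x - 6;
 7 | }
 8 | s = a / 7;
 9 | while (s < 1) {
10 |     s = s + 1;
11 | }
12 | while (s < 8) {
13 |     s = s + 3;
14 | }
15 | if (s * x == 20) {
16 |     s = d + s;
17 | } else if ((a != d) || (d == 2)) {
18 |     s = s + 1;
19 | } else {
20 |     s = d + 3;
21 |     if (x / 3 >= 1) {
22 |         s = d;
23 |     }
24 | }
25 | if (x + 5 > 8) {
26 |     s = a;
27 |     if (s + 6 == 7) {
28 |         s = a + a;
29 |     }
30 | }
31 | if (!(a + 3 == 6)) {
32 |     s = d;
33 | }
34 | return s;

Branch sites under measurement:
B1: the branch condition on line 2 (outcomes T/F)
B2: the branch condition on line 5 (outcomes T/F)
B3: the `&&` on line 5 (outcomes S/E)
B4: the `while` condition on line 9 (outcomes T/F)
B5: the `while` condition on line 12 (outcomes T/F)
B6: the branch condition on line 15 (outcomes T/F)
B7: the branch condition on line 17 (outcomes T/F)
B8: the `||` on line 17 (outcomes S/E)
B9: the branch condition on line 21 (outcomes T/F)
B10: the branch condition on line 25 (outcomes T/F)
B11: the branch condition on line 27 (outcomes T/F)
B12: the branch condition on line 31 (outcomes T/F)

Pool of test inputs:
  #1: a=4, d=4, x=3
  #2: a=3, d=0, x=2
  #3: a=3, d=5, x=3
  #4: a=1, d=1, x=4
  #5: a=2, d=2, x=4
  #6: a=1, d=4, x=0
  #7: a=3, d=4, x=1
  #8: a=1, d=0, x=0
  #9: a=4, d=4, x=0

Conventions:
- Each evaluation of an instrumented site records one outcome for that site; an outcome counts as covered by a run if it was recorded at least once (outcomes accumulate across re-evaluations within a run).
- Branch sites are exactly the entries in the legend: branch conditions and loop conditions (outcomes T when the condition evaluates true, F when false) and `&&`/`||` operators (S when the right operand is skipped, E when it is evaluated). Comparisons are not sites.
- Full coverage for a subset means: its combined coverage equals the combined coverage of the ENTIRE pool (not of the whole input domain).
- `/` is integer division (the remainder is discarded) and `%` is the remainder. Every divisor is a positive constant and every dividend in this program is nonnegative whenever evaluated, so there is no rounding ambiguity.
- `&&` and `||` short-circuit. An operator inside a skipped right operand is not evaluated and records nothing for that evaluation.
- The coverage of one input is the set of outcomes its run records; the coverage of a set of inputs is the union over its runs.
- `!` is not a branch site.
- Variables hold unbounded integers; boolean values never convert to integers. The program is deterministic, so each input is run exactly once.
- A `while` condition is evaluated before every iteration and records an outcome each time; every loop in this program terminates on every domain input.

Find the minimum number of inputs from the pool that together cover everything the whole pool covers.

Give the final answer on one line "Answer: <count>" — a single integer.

input #1, a=4, d=4, x=3: events B1->T, B3->E, B2->T, B4->T, B4->F, B5->T, B5->T, B5->T, B5->F, B6->F, B8->E, B7->F, B9->T, B10->F, ...; outcomes B1=T, B2=T, B3=E, B4=T, B4=F, B5=T, B5=F, B6=F, B7=F, B8=E, B9=T, B10=F, B12=T
input #2, a=3, d=0, x=2: events B1->T, B3->S, B2->F, B4->T, B4->F, B5->T, B5->T, B5->T, B5->F, B6->T, B10->F, B12->F; outcomes B1=T, B2=F, B3=S, B4=T, B4=F, B5=T, B5=F, B6=T, B10=F, B12=F
input #3, a=3, d=5, x=3: events B1->T, B3->E, B2->F, B4->T, B4->F, B5->T, B5->T, B5->T, B5->F, B6->F, B8->S, B7->T, B10->F, B12->F; outcomes B1=T, B2=F, B3=E, B4=T, B4=F, B5=T, B5=F, B6=F, B7=T, B8=S, B10=F, B12=F
input #4, a=1, d=1, x=4: events B1->T, B3->E, B2->F, B4->T, B4->F, B5->T, B5->T, B5->T, B5->F, B6->F, B8->E, B7->F, B9->T, B10->T, ...; outcomes B1=T, B2=F, B3=E, B4=T, B4=F, B5=T, B5=F, B6=F, B7=F, B8=E, B9=T, B10=T, B11=T, B12=T
input #5, a=2, d=2, x=4: events B1->T, B3->E, B2->F, B4->T, B4->F, B5->T, B5->T, B5->T, B5->F, B6->F, B8->E, B7->T, B10->T, B11->F, ...; outcomes B1=T, B2=F, B3=E, B4=T, B4=F, B5=T, B5=F, B6=F, B7=T, B8=E, B10=T, B11=F, B12=T
input #6, a=1, d=4, x=0: events B1->F, B3->S, B2->F, B4->T, B4->F, B5->T, B5->T, B5->T, B5->F, B6->F, B8->S, B7->T, B10->F, B12->T; outcomes B1=F, B2=F, B3=S, B4=T, B4=F, B5=T, B5=F, B6=F, B7=T, B8=S, B10=F, B12=T
input #7, a=3, d=4, x=1: events B1->F, B3->S, B2->F, B4->T, B4->F, B5->T, B5->T, B5->T, B5->F, B6->F, B8->S, B7->T, B10->F, B12->F; outcomes B1=F, B2=F, B3=S, B4=T, B4=F, B5=T, B5=F, B6=F, B7=T, B8=S, B10=F, B12=F
input #8, a=1, d=0, x=0: events B1->F, B3->S, B2->F, B4->T, B4->F, B5->T, B5->T, B5->T, B5->F, B6->F, B8->S, B7->T, B10->F, B12->T; outcomes B1=F, B2=F, B3=S, B4=T, B4=F, B5=T, B5=F, B6=F, B7=T, B8=S, B10=F, B12=T
input #9, a=4, d=4, x=0: events B1->F, B3->S, B2->F, B4->T, B4->F, B5->T, B5->T, B5->T, B5->F, B6->F, B8->E, B7->F, B9->F, B10->F, ...; outcomes B1=F, B2=F, B3=S, B4=T, B4=F, B5=T, B5=F, B6=F, B7=F, B8=E, B9=F, B10=F, B12=T
pool-wide coverage (24 outcomes): B1=T, B1=F, B2=T, B2=F, B3=S, B3=E, B4=T, B4=F, B5=T, B5=F, B6=T, B6=F, B7=T, B7=F, B8=S, B8=E, B9=T, B9=F, B10=T, B10=F, B11=T, B11=F, B12=T, B12=F
no size-1 subset reaches all 24 outcomes (best union: 14/24)
no size-2 subset reaches all 24 outcomes (best union: 20/24)
no size-3 subset reaches all 24 outcomes (best union: 21/24)
no size-4 subset reaches all 24 outcomes (best union: 22/24)
no size-5 subset reaches all 24 outcomes (best union: 23/24)
the canonical winner is {1, 2, 3, 4, 5, 9}: size 6, full 24-outcome coverage, earliest index list among size-6 covers

Answer: 6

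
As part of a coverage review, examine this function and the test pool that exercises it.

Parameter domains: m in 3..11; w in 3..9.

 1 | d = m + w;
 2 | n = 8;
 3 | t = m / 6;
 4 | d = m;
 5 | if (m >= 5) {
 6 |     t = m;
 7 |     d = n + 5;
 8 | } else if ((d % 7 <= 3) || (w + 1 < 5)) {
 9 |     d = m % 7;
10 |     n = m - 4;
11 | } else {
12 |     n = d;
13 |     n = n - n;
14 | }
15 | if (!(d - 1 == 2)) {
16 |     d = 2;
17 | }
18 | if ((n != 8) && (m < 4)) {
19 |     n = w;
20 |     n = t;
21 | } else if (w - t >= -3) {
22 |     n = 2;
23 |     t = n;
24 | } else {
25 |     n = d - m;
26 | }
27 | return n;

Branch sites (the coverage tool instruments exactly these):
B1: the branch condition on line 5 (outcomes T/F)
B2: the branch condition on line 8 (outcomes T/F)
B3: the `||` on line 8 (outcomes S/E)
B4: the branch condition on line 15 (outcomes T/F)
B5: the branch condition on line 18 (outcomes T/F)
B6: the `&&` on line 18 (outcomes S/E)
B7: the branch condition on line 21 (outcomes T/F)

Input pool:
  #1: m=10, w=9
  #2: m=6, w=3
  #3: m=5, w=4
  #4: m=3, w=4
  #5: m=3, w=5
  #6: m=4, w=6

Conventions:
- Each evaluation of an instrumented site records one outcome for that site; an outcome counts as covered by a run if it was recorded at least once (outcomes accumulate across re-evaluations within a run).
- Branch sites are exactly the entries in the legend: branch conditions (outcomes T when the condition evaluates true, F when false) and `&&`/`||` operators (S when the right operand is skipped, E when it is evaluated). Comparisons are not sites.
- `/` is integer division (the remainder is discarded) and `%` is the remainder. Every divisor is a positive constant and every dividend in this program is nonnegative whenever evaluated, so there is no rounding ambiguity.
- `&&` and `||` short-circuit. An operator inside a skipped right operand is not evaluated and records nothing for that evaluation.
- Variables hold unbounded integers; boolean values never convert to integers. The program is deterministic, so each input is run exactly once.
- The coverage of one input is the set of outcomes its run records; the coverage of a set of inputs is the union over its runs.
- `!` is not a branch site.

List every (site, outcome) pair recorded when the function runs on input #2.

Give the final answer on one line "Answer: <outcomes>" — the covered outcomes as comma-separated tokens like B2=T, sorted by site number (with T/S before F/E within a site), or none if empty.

Tracing the run of input #2 (m=6, w=3):
  B1->T, B4->T, B6->S, B5->F, B7->T
collecting distinct outcomes: B1=T, B4=T, B5=F, B6=S, B7=T

Answer: B1=T, B4=T, B5=F, B6=S, B7=T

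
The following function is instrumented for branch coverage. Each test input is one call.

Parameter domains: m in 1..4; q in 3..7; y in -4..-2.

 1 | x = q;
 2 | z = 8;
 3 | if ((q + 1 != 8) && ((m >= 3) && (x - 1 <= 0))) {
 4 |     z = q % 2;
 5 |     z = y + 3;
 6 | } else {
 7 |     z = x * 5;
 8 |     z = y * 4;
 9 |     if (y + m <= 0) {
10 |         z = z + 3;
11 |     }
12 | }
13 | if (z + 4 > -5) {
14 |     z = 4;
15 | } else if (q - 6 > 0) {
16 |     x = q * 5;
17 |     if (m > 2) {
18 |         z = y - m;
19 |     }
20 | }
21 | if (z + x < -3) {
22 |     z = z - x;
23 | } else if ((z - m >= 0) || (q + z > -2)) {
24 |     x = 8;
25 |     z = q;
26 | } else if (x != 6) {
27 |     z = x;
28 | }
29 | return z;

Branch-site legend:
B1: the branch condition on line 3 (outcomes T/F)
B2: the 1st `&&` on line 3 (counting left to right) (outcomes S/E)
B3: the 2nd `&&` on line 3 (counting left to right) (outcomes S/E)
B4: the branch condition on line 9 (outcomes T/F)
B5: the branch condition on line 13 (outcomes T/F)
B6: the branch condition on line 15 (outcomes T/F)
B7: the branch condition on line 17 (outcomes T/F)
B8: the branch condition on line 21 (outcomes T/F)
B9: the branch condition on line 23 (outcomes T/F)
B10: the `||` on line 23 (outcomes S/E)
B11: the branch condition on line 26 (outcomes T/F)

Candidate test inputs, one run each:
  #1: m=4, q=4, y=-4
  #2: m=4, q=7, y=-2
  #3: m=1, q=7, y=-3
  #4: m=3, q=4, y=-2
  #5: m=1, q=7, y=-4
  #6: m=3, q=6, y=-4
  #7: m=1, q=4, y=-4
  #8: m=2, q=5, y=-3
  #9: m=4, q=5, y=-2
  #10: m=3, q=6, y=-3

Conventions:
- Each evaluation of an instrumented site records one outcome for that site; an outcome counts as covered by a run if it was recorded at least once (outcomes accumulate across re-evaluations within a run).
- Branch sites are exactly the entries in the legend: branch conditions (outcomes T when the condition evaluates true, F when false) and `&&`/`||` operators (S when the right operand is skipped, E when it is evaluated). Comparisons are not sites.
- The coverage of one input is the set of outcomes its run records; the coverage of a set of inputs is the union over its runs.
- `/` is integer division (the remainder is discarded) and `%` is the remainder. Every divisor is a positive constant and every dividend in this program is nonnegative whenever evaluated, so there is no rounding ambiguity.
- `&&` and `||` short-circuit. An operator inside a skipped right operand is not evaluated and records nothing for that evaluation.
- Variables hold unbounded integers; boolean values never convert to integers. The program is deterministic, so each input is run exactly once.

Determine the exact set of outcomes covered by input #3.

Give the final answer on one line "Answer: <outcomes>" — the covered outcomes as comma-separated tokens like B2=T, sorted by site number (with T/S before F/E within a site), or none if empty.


Event log for input #3 (m=1, q=7, y=-3):
  B2->S, B1->F, B4->T, B5->F, B6->T, B7->F, B8->F, B10->E, B9->F, B11->T
collecting distinct outcomes: B1=F, B2=S, B4=T, B5=F, B6=T, B7=F, B8=F, B9=F, B10=E, B11=T
Answer: B1=F, B2=S, B4=T, B5=F, B6=T, B7=F, B8=F, B9=F, B10=E, B11=T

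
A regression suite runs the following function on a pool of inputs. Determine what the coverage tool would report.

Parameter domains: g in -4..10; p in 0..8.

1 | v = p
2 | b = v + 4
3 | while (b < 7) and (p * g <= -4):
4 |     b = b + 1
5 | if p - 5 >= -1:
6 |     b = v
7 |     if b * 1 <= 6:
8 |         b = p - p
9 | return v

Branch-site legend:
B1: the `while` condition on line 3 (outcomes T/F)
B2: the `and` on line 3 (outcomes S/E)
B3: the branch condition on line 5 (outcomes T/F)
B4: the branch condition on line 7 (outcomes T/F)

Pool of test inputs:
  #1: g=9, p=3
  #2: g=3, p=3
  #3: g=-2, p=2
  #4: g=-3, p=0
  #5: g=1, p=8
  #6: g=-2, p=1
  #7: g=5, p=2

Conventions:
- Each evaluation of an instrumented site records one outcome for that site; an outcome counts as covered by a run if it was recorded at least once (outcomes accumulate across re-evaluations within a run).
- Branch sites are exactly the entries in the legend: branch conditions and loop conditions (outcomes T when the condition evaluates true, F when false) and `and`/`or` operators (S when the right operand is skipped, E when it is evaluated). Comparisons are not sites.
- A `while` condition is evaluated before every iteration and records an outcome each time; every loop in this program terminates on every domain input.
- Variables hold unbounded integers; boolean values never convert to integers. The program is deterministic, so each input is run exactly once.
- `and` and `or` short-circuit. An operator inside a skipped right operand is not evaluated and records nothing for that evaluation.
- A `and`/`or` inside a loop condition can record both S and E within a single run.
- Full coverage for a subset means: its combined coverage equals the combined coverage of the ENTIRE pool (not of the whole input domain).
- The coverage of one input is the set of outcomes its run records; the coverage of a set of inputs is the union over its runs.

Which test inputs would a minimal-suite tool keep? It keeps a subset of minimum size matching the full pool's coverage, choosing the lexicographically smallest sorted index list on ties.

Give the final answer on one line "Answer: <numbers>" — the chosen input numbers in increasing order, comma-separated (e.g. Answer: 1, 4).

#1 (g=9, p=3) -> B2->S, B1->F, B3->F; covered: B1=F, B2=S, B3=F
#2 (g=3, p=3) -> B2->S, B1->F, B3->F; covered: B1=F, B2=S, B3=F
#3 (g=-2, p=2) -> B2->E, B1->T, B2->S, B1->F, B3->F; covered: B1=T, B1=F, B2=S, B2=E, B3=F
#4 (g=-3, p=0) -> B2->E, B1->F, B3->F; covered: B1=F, B2=E, B3=F
#5 (g=1, p=8) -> B2->S, B1->F, B3->T, B4->F; covered: B1=F, B2=S, B3=T, B4=F
#6 (g=-2, p=1) -> B2->E, B1->F, B3->F; covered: B1=F, B2=E, B3=F
#7 (g=5, p=2) -> B2->E, B1->F, B3->F; covered: B1=F, B2=E, B3=F
together the pool reaches 7 outcomes: B1=T, B1=F, B2=S, B2=E, B3=T, B3=F, B4=F
size 1 is not enough: best union over all size-1 subsets is 5/7
at size 2, {3, 5} reaches all 7 outcomes; every lexicographically earlier size-2 subset fails

Answer: 3, 5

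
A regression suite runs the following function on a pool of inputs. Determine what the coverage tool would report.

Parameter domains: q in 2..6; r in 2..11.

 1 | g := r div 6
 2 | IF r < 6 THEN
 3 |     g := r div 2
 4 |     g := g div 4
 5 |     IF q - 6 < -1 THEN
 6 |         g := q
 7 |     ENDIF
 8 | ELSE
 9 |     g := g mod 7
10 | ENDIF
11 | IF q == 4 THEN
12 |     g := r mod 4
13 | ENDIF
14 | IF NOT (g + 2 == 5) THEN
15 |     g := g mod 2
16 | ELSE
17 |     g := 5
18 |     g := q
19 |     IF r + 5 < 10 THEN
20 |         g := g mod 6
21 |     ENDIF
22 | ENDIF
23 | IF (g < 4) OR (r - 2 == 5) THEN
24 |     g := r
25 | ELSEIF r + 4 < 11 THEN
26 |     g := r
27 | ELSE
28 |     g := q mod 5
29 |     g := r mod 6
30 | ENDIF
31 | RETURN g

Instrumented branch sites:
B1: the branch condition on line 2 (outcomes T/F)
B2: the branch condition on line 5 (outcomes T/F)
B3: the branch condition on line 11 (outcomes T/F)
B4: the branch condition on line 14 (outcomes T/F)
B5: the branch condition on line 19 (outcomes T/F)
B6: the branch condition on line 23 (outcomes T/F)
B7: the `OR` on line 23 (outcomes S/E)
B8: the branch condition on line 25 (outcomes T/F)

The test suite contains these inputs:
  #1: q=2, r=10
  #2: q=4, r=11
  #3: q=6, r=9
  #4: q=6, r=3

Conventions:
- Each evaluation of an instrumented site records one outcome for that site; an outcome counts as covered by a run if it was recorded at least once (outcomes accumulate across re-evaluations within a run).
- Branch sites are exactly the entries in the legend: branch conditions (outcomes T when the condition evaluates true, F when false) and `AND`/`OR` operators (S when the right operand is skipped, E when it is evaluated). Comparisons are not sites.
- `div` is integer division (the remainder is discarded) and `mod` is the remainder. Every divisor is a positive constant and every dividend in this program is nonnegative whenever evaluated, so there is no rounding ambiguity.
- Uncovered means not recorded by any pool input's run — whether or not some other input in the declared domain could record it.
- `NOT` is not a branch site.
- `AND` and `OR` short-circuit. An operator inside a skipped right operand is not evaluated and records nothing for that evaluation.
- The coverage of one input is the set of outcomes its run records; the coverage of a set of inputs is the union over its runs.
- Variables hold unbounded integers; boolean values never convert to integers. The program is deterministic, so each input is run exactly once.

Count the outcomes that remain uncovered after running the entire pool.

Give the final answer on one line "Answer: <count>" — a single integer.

#1 (q=2, r=10) -> B1->F, B3->F, B4->T, B7->S, B6->T; covered: B1=F, B3=F, B4=T, B6=T, B7=S
#2 (q=4, r=11) -> B1->F, B3->T, B4->F, B5->F, B7->E, B6->F, B8->F; covered: B1=F, B3=T, B4=F, B5=F, B6=F, B7=E, B8=F
#3 (q=6, r=9) -> B1->F, B3->F, B4->T, B7->S, B6->T; covered: B1=F, B3=F, B4=T, B6=T, B7=S
#4 (q=6, r=3) -> B1->T, B2->F, B3->F, B4->T, B7->S, B6->T; covered: B1=T, B2=F, B3=F, B4=T, B6=T, B7=S
union over the pool: B1=T, B1=F, B2=F, B3=T, B3=F, B4=T, B4=F, B5=F, B6=T, B6=F, B7=S, B7=E, B8=F
uncovered (3 of 16): B2=T, B5=T, B8=T

Answer: 3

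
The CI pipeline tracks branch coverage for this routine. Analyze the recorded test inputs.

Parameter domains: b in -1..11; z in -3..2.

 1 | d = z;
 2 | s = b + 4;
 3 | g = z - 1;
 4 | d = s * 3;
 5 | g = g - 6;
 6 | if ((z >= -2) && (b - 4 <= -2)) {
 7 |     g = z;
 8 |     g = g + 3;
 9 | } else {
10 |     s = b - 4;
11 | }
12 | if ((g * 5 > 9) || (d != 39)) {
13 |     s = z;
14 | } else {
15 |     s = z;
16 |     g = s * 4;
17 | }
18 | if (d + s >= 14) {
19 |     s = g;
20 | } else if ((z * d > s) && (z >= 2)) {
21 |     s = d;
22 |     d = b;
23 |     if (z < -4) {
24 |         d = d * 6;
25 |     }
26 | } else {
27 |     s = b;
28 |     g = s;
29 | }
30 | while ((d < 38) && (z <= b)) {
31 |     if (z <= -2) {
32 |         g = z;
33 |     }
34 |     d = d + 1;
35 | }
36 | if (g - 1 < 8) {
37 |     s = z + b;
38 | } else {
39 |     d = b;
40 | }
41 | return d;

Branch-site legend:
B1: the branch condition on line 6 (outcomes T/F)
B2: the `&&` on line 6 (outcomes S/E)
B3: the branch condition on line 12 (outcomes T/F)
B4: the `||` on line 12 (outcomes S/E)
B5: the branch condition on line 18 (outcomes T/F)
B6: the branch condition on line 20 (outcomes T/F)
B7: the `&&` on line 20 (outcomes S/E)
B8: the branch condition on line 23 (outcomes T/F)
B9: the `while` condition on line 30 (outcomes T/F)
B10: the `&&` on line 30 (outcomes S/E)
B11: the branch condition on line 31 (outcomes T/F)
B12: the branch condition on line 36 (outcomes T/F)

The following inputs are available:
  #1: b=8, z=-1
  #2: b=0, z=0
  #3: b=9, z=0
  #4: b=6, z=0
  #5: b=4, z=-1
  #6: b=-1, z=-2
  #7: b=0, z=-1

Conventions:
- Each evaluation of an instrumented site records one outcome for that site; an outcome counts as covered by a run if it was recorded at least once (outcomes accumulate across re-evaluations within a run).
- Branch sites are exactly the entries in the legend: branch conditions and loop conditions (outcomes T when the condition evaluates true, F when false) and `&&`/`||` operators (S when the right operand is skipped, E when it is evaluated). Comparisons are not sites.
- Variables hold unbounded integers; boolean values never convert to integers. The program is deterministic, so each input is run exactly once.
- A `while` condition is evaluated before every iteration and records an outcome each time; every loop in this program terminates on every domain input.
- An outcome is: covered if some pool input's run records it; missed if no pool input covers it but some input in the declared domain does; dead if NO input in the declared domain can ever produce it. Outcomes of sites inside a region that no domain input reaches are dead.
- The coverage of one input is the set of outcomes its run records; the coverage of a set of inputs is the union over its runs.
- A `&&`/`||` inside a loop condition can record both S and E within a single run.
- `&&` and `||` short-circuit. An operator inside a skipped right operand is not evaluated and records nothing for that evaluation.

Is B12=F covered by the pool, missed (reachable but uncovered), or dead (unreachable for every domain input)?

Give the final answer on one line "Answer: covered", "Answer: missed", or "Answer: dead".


no pool input records B12=F
checking all 78 inputs in the declared domain: B12=F is never recorded -> dead
Answer: dead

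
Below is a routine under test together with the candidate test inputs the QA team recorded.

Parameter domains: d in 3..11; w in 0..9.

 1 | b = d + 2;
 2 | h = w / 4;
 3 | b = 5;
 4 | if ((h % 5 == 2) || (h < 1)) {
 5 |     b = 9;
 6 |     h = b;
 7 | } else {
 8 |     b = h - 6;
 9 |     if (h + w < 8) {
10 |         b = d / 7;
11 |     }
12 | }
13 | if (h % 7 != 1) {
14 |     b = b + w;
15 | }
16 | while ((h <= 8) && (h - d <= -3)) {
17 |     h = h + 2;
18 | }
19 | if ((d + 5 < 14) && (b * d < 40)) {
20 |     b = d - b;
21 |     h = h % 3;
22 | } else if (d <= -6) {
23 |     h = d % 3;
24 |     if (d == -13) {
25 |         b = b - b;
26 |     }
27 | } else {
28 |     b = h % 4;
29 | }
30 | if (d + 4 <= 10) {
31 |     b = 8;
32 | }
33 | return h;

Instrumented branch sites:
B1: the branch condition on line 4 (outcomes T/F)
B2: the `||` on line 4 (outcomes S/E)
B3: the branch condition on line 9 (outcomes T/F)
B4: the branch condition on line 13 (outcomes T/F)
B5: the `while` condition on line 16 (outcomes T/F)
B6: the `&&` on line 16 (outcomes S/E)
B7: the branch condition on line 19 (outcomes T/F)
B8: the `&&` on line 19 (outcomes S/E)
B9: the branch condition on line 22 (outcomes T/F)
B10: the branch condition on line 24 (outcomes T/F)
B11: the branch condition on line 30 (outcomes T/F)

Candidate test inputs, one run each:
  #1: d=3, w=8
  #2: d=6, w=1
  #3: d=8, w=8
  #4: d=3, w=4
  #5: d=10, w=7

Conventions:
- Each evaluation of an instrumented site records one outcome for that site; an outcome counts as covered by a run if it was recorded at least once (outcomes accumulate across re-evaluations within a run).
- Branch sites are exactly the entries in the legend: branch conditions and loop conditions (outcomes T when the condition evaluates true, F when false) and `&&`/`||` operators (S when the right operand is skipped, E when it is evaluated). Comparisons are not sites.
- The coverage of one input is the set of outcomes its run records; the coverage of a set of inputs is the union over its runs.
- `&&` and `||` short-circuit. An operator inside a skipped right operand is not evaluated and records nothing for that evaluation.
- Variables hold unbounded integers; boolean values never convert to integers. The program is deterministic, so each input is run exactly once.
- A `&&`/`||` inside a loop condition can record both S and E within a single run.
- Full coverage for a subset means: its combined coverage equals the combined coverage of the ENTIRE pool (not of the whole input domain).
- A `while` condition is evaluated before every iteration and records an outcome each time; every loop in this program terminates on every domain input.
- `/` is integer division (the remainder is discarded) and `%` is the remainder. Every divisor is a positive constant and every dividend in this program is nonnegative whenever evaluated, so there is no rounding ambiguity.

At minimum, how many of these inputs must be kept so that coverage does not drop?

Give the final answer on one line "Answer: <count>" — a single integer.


test 1 (d=3, w=8) fires B2->S, B1->T, B4->T, B6->S, B5->F, B8->E, B7->F, B9->F, B11->T; hits B1=T, B2=S, B4=T, B5=F, B6=S, B7=F, B8=E, B9=F, B11=T
test 2 (d=6, w=1) fires B2->E, B1->T, B4->T, B6->S, B5->F, B8->E, B7->F, B9->F, B11->T; hits B1=T, B2=E, B4=T, B5=F, B6=S, B7=F, B8=E, B9=F, B11=T
test 3 (d=8, w=8) fires B2->S, B1->T, B4->T, B6->S, B5->F, B8->E, B7->F, B9->F, B11->F; hits B1=T, B2=S, B4=T, B5=F, B6=S, B7=F, B8=E, B9=F, B11=F
test 4 (d=3, w=4) fires B2->E, B1->F, B3->T, B4->F, B6->E, B5->F, B8->E, B7->T, B11->T; hits B1=F, B2=E, B3=T, B4=F, B5=F, B6=E, B7=T, B8=E, B11=T
test 5 (d=10, w=7) fires B2->E, B1->F, B3->F, B4->F, B6->E, B5->T, B6->E, B5->T, B6->E, B5->T, B6->E, B5->T, B6->S, B5->F, ...; hits B1=F, B2=E, B3=F, B4=F, B5=T, B5=F, B6=S, B6=E, B7=F, B8=S, B9=F, B11=F
the full pool covers 19 outcomes: B1=T, B1=F, B2=S, B2=E, B3=T, B3=F, B4=T, B4=F, B5=T, B5=F, B6=S, B6=E, B7=T, B7=F, B8=S, B8=E, B9=F, B11=T, B11=F
every size-1 subset falls short of the 19 outcomes (best: 12/19)
every size-2 subset falls short of the 19 outcomes (best: 17/19)
inputs {1, 4, 5} (size 3) cover everything; no size-3 subset with a lexicographically smaller index list covers all 19
Answer: 3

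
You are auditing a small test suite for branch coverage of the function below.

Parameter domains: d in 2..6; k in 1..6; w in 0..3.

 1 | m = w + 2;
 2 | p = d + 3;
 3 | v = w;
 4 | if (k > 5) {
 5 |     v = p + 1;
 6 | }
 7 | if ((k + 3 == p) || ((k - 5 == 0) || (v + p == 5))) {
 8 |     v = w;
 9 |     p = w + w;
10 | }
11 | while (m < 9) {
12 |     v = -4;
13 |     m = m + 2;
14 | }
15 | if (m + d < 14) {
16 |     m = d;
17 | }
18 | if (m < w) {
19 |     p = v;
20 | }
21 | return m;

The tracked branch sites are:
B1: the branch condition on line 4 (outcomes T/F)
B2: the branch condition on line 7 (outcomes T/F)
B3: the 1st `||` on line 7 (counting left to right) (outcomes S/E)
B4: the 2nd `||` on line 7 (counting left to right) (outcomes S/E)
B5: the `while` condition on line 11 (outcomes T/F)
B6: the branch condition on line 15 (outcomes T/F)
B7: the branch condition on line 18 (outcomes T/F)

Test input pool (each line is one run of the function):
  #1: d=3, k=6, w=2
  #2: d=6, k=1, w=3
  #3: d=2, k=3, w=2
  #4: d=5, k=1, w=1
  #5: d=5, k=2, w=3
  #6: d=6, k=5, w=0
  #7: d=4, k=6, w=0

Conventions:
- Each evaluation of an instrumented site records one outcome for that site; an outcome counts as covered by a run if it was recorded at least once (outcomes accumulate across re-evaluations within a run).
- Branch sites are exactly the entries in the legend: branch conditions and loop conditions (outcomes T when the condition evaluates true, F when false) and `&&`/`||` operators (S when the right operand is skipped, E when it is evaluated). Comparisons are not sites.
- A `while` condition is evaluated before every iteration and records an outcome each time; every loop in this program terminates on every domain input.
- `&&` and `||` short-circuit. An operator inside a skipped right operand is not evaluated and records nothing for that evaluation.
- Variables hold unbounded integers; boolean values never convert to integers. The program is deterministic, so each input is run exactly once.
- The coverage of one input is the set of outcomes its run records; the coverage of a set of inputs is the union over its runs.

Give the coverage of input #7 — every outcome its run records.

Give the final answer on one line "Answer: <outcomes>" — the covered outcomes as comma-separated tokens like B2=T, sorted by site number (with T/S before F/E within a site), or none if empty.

Simulating input #7 (d=4, k=6, w=0) step by step:
  B1->T, B3->E, B4->E, B2->F, B5->T, B5->T, B5->T, B5->T, B5->F, B6->F
  B7->F
deduplicating events, the covered set is: B1=T, B2=F, B3=E, B4=E, B5=T, B5=F, B6=F, B7=F

Answer: B1=T, B2=F, B3=E, B4=E, B5=T, B5=F, B6=F, B7=F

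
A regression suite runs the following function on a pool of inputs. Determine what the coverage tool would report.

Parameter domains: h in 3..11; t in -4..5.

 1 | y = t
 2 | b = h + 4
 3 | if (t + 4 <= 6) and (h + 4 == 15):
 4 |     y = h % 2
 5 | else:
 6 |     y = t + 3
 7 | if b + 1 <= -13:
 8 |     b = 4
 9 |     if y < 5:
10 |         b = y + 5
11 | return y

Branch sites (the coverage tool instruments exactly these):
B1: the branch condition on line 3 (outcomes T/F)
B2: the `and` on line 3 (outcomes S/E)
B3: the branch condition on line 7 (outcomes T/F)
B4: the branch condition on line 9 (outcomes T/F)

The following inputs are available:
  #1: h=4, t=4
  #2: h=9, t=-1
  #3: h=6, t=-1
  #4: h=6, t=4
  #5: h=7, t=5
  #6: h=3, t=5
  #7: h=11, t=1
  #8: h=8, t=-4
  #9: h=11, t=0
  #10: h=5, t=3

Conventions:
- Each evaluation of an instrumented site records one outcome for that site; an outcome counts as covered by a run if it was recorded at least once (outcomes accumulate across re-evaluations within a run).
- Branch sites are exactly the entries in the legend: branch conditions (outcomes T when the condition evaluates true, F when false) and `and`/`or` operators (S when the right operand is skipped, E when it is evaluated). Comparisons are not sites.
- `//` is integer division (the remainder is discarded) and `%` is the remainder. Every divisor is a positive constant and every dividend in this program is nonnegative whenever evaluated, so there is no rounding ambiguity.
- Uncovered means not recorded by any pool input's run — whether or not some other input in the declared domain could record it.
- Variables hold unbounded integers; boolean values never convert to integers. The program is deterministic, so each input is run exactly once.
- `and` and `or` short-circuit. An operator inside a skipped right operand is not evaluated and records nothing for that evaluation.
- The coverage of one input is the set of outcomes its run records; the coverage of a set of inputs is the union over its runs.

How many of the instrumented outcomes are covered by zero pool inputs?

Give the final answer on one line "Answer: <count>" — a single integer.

test 1 (h=4, t=4) hits B1=F, B2=S, B3=F
test 2 (h=9, t=-1) hits B1=F, B2=E, B3=F
test 3 (h=6, t=-1) hits B1=F, B2=E, B3=F
test 4 (h=6, t=4) hits B1=F, B2=S, B3=F
test 5 (h=7, t=5) hits B1=F, B2=S, B3=F
test 6 (h=3, t=5) hits B1=F, B2=S, B3=F
test 7 (h=11, t=1) hits B1=T, B2=E, B3=F
test 8 (h=8, t=-4) hits B1=F, B2=E, B3=F
test 9 (h=11, t=0) hits B1=T, B2=E, B3=F
test 10 (h=5, t=3) hits B1=F, B2=S, B3=F
union over the pool: B1=T, B1=F, B2=S, B2=E, B3=F
uncovered (3 of 8): B3=T, B4=T, B4=F

Answer: 3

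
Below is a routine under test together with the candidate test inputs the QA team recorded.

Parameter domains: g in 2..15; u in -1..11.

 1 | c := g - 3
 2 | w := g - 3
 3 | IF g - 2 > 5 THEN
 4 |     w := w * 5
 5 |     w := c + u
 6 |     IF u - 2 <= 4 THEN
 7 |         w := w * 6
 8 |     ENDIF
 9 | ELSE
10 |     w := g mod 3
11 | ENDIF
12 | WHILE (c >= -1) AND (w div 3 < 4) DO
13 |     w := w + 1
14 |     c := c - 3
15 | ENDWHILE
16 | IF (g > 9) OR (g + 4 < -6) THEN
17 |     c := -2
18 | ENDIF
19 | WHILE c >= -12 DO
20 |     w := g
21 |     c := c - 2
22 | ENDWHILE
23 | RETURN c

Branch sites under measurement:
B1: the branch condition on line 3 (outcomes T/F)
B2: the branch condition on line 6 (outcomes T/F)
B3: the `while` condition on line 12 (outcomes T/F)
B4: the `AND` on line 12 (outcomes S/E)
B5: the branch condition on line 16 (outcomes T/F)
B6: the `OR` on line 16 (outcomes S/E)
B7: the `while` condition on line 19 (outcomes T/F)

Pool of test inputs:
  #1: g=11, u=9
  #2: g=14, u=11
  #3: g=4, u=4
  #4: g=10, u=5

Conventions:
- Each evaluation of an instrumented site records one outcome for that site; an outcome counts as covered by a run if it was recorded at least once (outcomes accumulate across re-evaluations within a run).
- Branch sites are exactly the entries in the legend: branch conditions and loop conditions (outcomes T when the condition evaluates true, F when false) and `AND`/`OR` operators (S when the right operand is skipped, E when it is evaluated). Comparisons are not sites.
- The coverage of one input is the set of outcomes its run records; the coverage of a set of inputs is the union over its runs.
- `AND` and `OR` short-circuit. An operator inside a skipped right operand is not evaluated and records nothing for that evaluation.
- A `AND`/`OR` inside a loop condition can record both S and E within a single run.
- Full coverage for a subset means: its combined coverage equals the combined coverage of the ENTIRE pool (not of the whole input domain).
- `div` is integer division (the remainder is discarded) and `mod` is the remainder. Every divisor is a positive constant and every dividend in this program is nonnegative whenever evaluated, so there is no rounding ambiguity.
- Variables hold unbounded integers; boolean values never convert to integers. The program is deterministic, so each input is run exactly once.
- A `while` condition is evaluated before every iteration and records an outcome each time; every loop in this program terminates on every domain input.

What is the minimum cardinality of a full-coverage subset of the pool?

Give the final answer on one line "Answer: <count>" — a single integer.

#1 (g=11, u=9) -> B1->T, B2->F, B4->E, B3->F, B6->S, B5->T, B7->T, B7->T, B7->T, B7->T, B7->T, B7->T, B7->F; covered: B1=T, B2=F, B3=F, B4=E, B5=T, B6=S, B7=T, B7=F
#2 (g=14, u=11) -> B1->T, B2->F, B4->E, B3->F, B6->S, B5->T, B7->T, B7->T, B7->T, B7->T, B7->T, B7->T, B7->F; covered: B1=T, B2=F, B3=F, B4=E, B5=T, B6=S, B7=T, B7=F
#3 (g=4, u=4) -> B1->F, B4->E, B3->T, B4->S, B3->F, B6->E, B5->F, B7->T, B7->T, B7->T, B7->T, B7->T, B7->T, B7->F; covered: B1=F, B3=T, B3=F, B4=S, B4=E, B5=F, B6=E, B7=T, B7=F
#4 (g=10, u=5) -> B1->T, B2->T, B4->E, B3->F, B6->S, B5->T, B7->T, B7->T, B7->T, B7->T, B7->T, B7->T, B7->F; covered: B1=T, B2=T, B3=F, B4=E, B5=T, B6=S, B7=T, B7=F
union over all inputs: B1=T, B1=F, B2=T, B2=F, B3=T, B3=F, B4=S, B4=E, B5=T, B5=F, B6=S, B6=E, B7=T, B7=F (14 outcomes)
every size-1 subset falls short of the 14 outcomes (best: 9/14)
every size-2 subset falls short of the 14 outcomes (best: 13/14)
the canonical winner is {1, 3, 4}: size 3, full 14-outcome coverage, earliest index list among size-3 covers

Answer: 3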